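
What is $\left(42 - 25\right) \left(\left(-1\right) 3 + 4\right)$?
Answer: $17$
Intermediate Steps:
$\left(42 - 25\right) \left(\left(-1\right) 3 + 4\right) = 17 \left(-3 + 4\right) = 17 \cdot 1 = 17$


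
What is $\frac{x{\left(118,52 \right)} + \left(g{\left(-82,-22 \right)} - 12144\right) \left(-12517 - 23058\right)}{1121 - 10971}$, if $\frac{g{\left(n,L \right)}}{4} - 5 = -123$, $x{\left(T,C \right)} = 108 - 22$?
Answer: $- \frac{224407143}{4925} \approx -45565.0$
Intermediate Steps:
$x{\left(T,C \right)} = 86$
$g{\left(n,L \right)} = -472$ ($g{\left(n,L \right)} = 20 + 4 \left(-123\right) = 20 - 492 = -472$)
$\frac{x{\left(118,52 \right)} + \left(g{\left(-82,-22 \right)} - 12144\right) \left(-12517 - 23058\right)}{1121 - 10971} = \frac{86 + \left(-472 - 12144\right) \left(-12517 - 23058\right)}{1121 - 10971} = \frac{86 - -448814200}{-9850} = \left(86 + 448814200\right) \left(- \frac{1}{9850}\right) = 448814286 \left(- \frac{1}{9850}\right) = - \frac{224407143}{4925}$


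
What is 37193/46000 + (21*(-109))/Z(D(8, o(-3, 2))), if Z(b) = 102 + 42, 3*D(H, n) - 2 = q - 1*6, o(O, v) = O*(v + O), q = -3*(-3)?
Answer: -1041023/69000 ≈ -15.087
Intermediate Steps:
q = 9
o(O, v) = O*(O + v)
D(H, n) = 5/3 (D(H, n) = ⅔ + (9 - 1*6)/3 = ⅔ + (9 - 6)/3 = ⅔ + (⅓)*3 = ⅔ + 1 = 5/3)
Z(b) = 144
37193/46000 + (21*(-109))/Z(D(8, o(-3, 2))) = 37193/46000 + (21*(-109))/144 = 37193*(1/46000) - 2289*1/144 = 37193/46000 - 763/48 = -1041023/69000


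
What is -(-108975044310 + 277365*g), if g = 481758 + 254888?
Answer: -95344773480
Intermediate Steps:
g = 736646
-(-108975044310 + 277365*g) = -277365/(1/(-392894 + 736646)) = -277365/(1/343752) = -277365/1/343752 = -277365*343752 = -95344773480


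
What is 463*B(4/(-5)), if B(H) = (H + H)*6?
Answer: -22224/5 ≈ -4444.8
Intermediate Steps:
B(H) = 12*H (B(H) = (2*H)*6 = 12*H)
463*B(4/(-5)) = 463*(12*(4/(-5))) = 463*(12*(4*(-1/5))) = 463*(12*(-4/5)) = 463*(-48/5) = -22224/5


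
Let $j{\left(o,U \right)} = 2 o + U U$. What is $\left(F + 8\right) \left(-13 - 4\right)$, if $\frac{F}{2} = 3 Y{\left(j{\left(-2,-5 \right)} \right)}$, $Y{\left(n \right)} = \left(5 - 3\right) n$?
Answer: $-4420$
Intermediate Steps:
$j{\left(o,U \right)} = U^{2} + 2 o$ ($j{\left(o,U \right)} = 2 o + U^{2} = U^{2} + 2 o$)
$Y{\left(n \right)} = 2 n$
$F = 252$ ($F = 2 \cdot 3 \cdot 2 \left(\left(-5\right)^{2} + 2 \left(-2\right)\right) = 2 \cdot 3 \cdot 2 \left(25 - 4\right) = 2 \cdot 3 \cdot 2 \cdot 21 = 2 \cdot 3 \cdot 42 = 2 \cdot 126 = 252$)
$\left(F + 8\right) \left(-13 - 4\right) = \left(252 + 8\right) \left(-13 - 4\right) = 260 \left(-13 - 4\right) = 260 \left(-17\right) = -4420$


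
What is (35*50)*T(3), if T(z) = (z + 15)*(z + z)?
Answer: 189000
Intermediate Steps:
T(z) = 2*z*(15 + z) (T(z) = (15 + z)*(2*z) = 2*z*(15 + z))
(35*50)*T(3) = (35*50)*(2*3*(15 + 3)) = 1750*(2*3*18) = 1750*108 = 189000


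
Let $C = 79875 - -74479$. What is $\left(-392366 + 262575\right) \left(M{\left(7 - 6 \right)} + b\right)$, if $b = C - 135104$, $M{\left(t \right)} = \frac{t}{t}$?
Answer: $-2498606541$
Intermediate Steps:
$C = 154354$ ($C = 79875 + 74479 = 154354$)
$M{\left(t \right)} = 1$
$b = 19250$ ($b = 154354 - 135104 = 19250$)
$\left(-392366 + 262575\right) \left(M{\left(7 - 6 \right)} + b\right) = \left(-392366 + 262575\right) \left(1 + 19250\right) = \left(-129791\right) 19251 = -2498606541$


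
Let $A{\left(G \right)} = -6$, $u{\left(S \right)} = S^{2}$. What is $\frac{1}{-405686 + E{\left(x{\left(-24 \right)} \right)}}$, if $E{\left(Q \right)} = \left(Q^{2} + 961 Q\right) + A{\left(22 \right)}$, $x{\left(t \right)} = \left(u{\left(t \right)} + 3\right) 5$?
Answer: $\frac{1}{10757428} \approx 9.2959 \cdot 10^{-8}$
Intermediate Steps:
$x{\left(t \right)} = 15 + 5 t^{2}$ ($x{\left(t \right)} = \left(t^{2} + 3\right) 5 = \left(3 + t^{2}\right) 5 = 15 + 5 t^{2}$)
$E{\left(Q \right)} = -6 + Q^{2} + 961 Q$ ($E{\left(Q \right)} = \left(Q^{2} + 961 Q\right) - 6 = -6 + Q^{2} + 961 Q$)
$\frac{1}{-405686 + E{\left(x{\left(-24 \right)} \right)}} = \frac{1}{-405686 + \left(-6 + \left(15 + 5 \left(-24\right)^{2}\right)^{2} + 961 \left(15 + 5 \left(-24\right)^{2}\right)\right)} = \frac{1}{-405686 + \left(-6 + \left(15 + 5 \cdot 576\right)^{2} + 961 \left(15 + 5 \cdot 576\right)\right)} = \frac{1}{-405686 + \left(-6 + \left(15 + 2880\right)^{2} + 961 \left(15 + 2880\right)\right)} = \frac{1}{-405686 + \left(-6 + 2895^{2} + 961 \cdot 2895\right)} = \frac{1}{-405686 + \left(-6 + 8381025 + 2782095\right)} = \frac{1}{-405686 + 11163114} = \frac{1}{10757428}$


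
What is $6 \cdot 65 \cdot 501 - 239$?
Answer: $195151$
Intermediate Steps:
$6 \cdot 65 \cdot 501 - 239 = 390 \cdot 501 - 239 = 195390 - 239 = 195151$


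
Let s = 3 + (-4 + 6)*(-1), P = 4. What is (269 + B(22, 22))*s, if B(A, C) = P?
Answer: 273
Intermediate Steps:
s = 1 (s = 3 + 2*(-1) = 3 - 2 = 1)
B(A, C) = 4
(269 + B(22, 22))*s = (269 + 4)*1 = 273*1 = 273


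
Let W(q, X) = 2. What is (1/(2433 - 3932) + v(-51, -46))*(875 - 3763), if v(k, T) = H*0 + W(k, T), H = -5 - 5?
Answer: -8655336/1499 ≈ -5774.1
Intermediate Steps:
H = -10
v(k, T) = 2 (v(k, T) = -10*0 + 2 = 0 + 2 = 2)
(1/(2433 - 3932) + v(-51, -46))*(875 - 3763) = (1/(2433 - 3932) + 2)*(875 - 3763) = (1/(-1499) + 2)*(-2888) = (-1/1499 + 2)*(-2888) = (2997/1499)*(-2888) = -8655336/1499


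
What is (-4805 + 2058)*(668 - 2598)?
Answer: 5301710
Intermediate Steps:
(-4805 + 2058)*(668 - 2598) = -2747*(-1930) = 5301710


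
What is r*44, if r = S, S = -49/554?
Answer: -1078/277 ≈ -3.8917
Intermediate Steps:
S = -49/554 (S = -49*1/554 = -49/554 ≈ -0.088448)
r = -49/554 ≈ -0.088448
r*44 = -49/554*44 = -1078/277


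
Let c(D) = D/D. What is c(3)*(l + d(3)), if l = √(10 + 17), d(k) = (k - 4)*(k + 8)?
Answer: -11 + 3*√3 ≈ -5.8038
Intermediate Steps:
d(k) = (-4 + k)*(8 + k)
l = 3*√3 (l = √27 = 3*√3 ≈ 5.1962)
c(D) = 1
c(3)*(l + d(3)) = 1*(3*√3 + (-32 + 3² + 4*3)) = 1*(3*√3 + (-32 + 9 + 12)) = 1*(3*√3 - 11) = 1*(-11 + 3*√3) = -11 + 3*√3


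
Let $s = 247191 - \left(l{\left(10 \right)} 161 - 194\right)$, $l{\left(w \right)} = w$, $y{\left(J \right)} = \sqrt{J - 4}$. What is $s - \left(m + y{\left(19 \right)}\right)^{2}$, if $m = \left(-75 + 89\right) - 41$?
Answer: $245031 + 54 \sqrt{15} \approx 2.4524 \cdot 10^{5}$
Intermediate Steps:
$y{\left(J \right)} = \sqrt{-4 + J}$
$m = -27$ ($m = 14 - 41 = -27$)
$s = 245775$ ($s = 247191 - \left(10 \cdot 161 - 194\right) = 247191 - \left(1610 - 194\right) = 247191 - 1416 = 245775$)
$s - \left(m + y{\left(19 \right)}\right)^{2} = 245775 - \left(-27 + \sqrt{-4 + 19}\right)^{2} = 245775 - \left(-27 + \sqrt{15}\right)^{2}$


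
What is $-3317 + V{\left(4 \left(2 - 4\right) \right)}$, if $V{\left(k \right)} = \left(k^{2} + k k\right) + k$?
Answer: $-3197$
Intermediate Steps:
$V{\left(k \right)} = k + 2 k^{2}$ ($V{\left(k \right)} = \left(k^{2} + k^{2}\right) + k = 2 k^{2} + k = k + 2 k^{2}$)
$-3317 + V{\left(4 \left(2 - 4\right) \right)} = -3317 + 4 \left(2 - 4\right) \left(1 + 2 \cdot 4 \left(2 - 4\right)\right) = -3317 + 4 \left(-2\right) \left(1 + 2 \cdot 4 \left(-2\right)\right) = -3317 - 8 \left(1 + 2 \left(-8\right)\right) = -3317 - 8 \left(1 - 16\right) = -3317 - -120 = -3317 + 120 = -3197$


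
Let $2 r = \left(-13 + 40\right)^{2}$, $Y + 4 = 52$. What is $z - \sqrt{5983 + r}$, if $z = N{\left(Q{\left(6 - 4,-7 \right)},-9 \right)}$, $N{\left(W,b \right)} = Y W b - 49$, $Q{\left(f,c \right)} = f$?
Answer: $-913 - \frac{\sqrt{25390}}{2} \approx -992.67$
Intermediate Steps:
$Y = 48$ ($Y = -4 + 52 = 48$)
$N{\left(W,b \right)} = -49 + 48 W b$ ($N{\left(W,b \right)} = 48 W b - 49 = -49 + 48 W b$)
$z = -913$ ($z = -49 + 48 \left(6 - 4\right) \left(-9\right) = -49 + 48 \cdot 2 \left(-9\right) = -49 - 864 = -913$)
$r = \frac{729}{2}$ ($r = \frac{\left(-13 + 40\right)^{2}}{2} = \frac{27^{2}}{2} = \frac{1}{2} \cdot 729 = \frac{729}{2} \approx 364.5$)
$z - \sqrt{5983 + r} = -913 - \sqrt{5983 + \frac{729}{2}} = -913 - \sqrt{\frac{12695}{2}} = -913 - \frac{\sqrt{25390}}{2}$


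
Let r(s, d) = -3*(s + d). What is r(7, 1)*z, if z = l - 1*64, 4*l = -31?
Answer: 1722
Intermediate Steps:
l = -31/4 (l = (1/4)*(-31) = -31/4 ≈ -7.7500)
r(s, d) = -3*d - 3*s (r(s, d) = -3*(d + s) = -3*d - 3*s)
z = -287/4 (z = -31/4 - 1*64 = -31/4 - 64 = -287/4 ≈ -71.750)
r(7, 1)*z = (-3*1 - 3*7)*(-287/4) = (-3 - 21)*(-287/4) = -24*(-287/4) = 1722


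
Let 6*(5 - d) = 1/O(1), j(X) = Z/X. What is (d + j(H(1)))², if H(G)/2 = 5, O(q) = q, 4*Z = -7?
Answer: 312481/14400 ≈ 21.700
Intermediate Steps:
Z = -7/4 (Z = (¼)*(-7) = -7/4 ≈ -1.7500)
H(G) = 10 (H(G) = 2*5 = 10)
j(X) = -7/(4*X)
d = 29/6 (d = 5 - ⅙/1 = 5 - ⅙*1 = 5 - ⅙ = 29/6 ≈ 4.8333)
(d + j(H(1)))² = (29/6 - 7/4/10)² = (29/6 - 7/4*⅒)² = (29/6 - 7/40)² = (559/120)² = 312481/14400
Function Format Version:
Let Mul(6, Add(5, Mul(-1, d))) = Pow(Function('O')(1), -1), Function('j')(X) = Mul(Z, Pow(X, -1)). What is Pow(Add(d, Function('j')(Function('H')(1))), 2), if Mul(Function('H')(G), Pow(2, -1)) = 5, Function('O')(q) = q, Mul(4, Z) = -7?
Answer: Rational(312481, 14400) ≈ 21.700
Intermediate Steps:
Z = Rational(-7, 4) (Z = Mul(Rational(1, 4), -7) = Rational(-7, 4) ≈ -1.7500)
Function('H')(G) = 10 (Function('H')(G) = Mul(2, 5) = 10)
Function('j')(X) = Mul(Rational(-7, 4), Pow(X, -1))
d = Rational(29, 6) (d = Add(5, Mul(Rational(-1, 6), Pow(1, -1))) = Add(5, Mul(Rational(-1, 6), 1)) = Add(5, Rational(-1, 6)) = Rational(29, 6) ≈ 4.8333)
Pow(Add(d, Function('j')(Function('H')(1))), 2) = Pow(Add(Rational(29, 6), Mul(Rational(-7, 4), Pow(10, -1))), 2) = Pow(Add(Rational(29, 6), Mul(Rational(-7, 4), Rational(1, 10))), 2) = Pow(Add(Rational(29, 6), Rational(-7, 40)), 2) = Pow(Rational(559, 120), 2) = Rational(312481, 14400)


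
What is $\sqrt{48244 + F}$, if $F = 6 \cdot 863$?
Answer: $\sqrt{53422} \approx 231.13$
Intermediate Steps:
$F = 5178$
$\sqrt{48244 + F} = \sqrt{48244 + 5178} = \sqrt{53422}$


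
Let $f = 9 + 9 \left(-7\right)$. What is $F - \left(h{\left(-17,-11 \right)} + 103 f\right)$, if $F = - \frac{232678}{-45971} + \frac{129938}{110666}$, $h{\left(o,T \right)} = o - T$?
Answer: $\frac{14179257355497}{2543713343} \approx 5574.2$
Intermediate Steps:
$f = -54$ ($f = 9 - 63 = -54$)
$F = \frac{15861461673}{2543713343}$ ($F = \left(-232678\right) \left(- \frac{1}{45971}\right) + 129938 \cdot \frac{1}{110666} = \frac{232678}{45971} + \frac{64969}{55333} = \frac{15861461673}{2543713343} \approx 6.2355$)
$F - \left(h{\left(-17,-11 \right)} + 103 f\right) = \frac{15861461673}{2543713343} - \left(\left(-17 - -11\right) + 103 \left(-54\right)\right) = \frac{15861461673}{2543713343} - \left(\left(-17 + 11\right) - 5562\right) = \frac{15861461673}{2543713343} - \left(-6 - 5562\right) = \frac{15861461673}{2543713343} - -5568 = \frac{15861461673}{2543713343} + 5568 = \frac{14179257355497}{2543713343}$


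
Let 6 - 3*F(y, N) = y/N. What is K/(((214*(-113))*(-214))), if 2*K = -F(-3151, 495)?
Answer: -6121/15369595560 ≈ -3.9825e-7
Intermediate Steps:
F(y, N) = 2 - y/(3*N)
K = -6121/2970 (K = (-(2 - ⅓*(-3151)/495))/2 = (-(2 - ⅓*(-3151)*1/495))/2 = (-(2 + 3151/1485))/2 = (-1*6121/1485)/2 = (½)*(-6121/1485) = -6121/2970 ≈ -2.0609)
K/(((214*(-113))*(-214))) = -6121/(2970*((214*(-113))*(-214))) = -6121/(2970*((-24182*(-214)))) = -6121/2970/5174948 = -6121/2970*1/5174948 = -6121/15369595560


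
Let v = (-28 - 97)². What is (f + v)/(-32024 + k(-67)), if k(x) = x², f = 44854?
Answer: -60479/27535 ≈ -2.1964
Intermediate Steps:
v = 15625 (v = (-125)² = 15625)
(f + v)/(-32024 + k(-67)) = (44854 + 15625)/(-32024 + (-67)²) = 60479/(-32024 + 4489) = 60479/(-27535) = 60479*(-1/27535) = -60479/27535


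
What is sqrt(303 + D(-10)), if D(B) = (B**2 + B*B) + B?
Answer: sqrt(493) ≈ 22.204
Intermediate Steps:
D(B) = B + 2*B**2 (D(B) = (B**2 + B**2) + B = 2*B**2 + B = B + 2*B**2)
sqrt(303 + D(-10)) = sqrt(303 - 10*(1 + 2*(-10))) = sqrt(303 - 10*(1 - 20)) = sqrt(303 - 10*(-19)) = sqrt(303 + 190) = sqrt(493)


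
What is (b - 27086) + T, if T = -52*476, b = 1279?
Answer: -50559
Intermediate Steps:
T = -24752
(b - 27086) + T = (1279 - 27086) - 24752 = -25807 - 24752 = -50559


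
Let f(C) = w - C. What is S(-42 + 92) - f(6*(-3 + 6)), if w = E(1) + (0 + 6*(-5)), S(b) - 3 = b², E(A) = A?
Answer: 2550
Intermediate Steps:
S(b) = 3 + b²
w = -29 (w = 1 + (0 + 6*(-5)) = 1 + (0 - 30) = 1 - 30 = -29)
f(C) = -29 - C
S(-42 + 92) - f(6*(-3 + 6)) = (3 + (-42 + 92)²) - (-29 - 6*(-3 + 6)) = (3 + 50²) - (-29 - 6*3) = (3 + 2500) - (-29 - 1*18) = 2503 - (-29 - 18) = 2503 - 1*(-47) = 2503 + 47 = 2550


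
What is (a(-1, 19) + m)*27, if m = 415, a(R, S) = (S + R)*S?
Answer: 20439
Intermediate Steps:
a(R, S) = S*(R + S) (a(R, S) = (R + S)*S = S*(R + S))
(a(-1, 19) + m)*27 = (19*(-1 + 19) + 415)*27 = (19*18 + 415)*27 = (342 + 415)*27 = 757*27 = 20439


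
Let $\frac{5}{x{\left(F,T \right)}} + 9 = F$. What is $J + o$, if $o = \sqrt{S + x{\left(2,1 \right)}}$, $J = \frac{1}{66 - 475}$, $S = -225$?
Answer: $- \frac{1}{409} + \frac{2 i \sqrt{2765}}{7} \approx -0.002445 + 15.024 i$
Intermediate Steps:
$x{\left(F,T \right)} = \frac{5}{-9 + F}$
$J = - \frac{1}{409}$ ($J = \frac{1}{-409} = - \frac{1}{409} \approx -0.002445$)
$o = \frac{2 i \sqrt{2765}}{7}$ ($o = \sqrt{-225 + \frac{5}{-9 + 2}} = \sqrt{-225 + \frac{5}{-7}} = \sqrt{-225 + 5 \left(- \frac{1}{7}\right)} = \sqrt{-225 - \frac{5}{7}} = \sqrt{- \frac{1580}{7}} = \frac{2 i \sqrt{2765}}{7} \approx 15.024 i$)
$J + o = - \frac{1}{409} + \frac{2 i \sqrt{2765}}{7}$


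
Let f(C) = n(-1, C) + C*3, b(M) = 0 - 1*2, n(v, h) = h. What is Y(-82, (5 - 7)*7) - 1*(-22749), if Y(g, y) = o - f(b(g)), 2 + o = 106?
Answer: 22861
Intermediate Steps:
o = 104 (o = -2 + 106 = 104)
b(M) = -2 (b(M) = 0 - 2 = -2)
f(C) = 4*C (f(C) = C + C*3 = C + 3*C = 4*C)
Y(g, y) = 112 (Y(g, y) = 104 - 4*(-2) = 104 - 1*(-8) = 104 + 8 = 112)
Y(-82, (5 - 7)*7) - 1*(-22749) = 112 - 1*(-22749) = 112 + 22749 = 22861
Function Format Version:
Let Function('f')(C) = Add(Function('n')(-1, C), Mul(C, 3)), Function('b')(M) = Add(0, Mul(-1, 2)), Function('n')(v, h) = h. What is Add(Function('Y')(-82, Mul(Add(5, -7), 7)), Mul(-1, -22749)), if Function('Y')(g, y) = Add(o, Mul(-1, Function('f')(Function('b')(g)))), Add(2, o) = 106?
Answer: 22861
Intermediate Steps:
o = 104 (o = Add(-2, 106) = 104)
Function('b')(M) = -2 (Function('b')(M) = Add(0, -2) = -2)
Function('f')(C) = Mul(4, C) (Function('f')(C) = Add(C, Mul(C, 3)) = Add(C, Mul(3, C)) = Mul(4, C))
Function('Y')(g, y) = 112 (Function('Y')(g, y) = Add(104, Mul(-1, Mul(4, -2))) = Add(104, Mul(-1, -8)) = Add(104, 8) = 112)
Add(Function('Y')(-82, Mul(Add(5, -7), 7)), Mul(-1, -22749)) = Add(112, Mul(-1, -22749)) = Add(112, 22749) = 22861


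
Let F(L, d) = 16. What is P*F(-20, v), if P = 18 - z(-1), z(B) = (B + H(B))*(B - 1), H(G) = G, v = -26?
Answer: 224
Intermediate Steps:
z(B) = 2*B*(-1 + B) (z(B) = (B + B)*(B - 1) = (2*B)*(-1 + B) = 2*B*(-1 + B))
P = 14 (P = 18 - 2*(-1)*(-1 - 1) = 18 - 2*(-1)*(-2) = 18 - 1*4 = 18 - 4 = 14)
P*F(-20, v) = 14*16 = 224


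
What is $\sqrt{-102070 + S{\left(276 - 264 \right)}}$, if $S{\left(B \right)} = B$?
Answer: $i \sqrt{102058} \approx 319.47 i$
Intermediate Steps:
$\sqrt{-102070 + S{\left(276 - 264 \right)}} = \sqrt{-102070 + \left(276 - 264\right)} = \sqrt{-102070 + 12} = \sqrt{-102058} = i \sqrt{102058}$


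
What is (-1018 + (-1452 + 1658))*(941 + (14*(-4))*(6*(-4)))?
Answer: -1855420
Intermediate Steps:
(-1018 + (-1452 + 1658))*(941 + (14*(-4))*(6*(-4))) = (-1018 + 206)*(941 - 56*(-24)) = -812*(941 + 1344) = -812*2285 = -1855420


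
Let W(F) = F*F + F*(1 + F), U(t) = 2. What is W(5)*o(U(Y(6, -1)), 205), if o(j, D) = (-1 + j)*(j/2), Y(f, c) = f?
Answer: 55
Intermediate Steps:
o(j, D) = j*(-1 + j)/2 (o(j, D) = (-1 + j)*(j*(½)) = (-1 + j)*(j/2) = j*(-1 + j)/2)
W(F) = F² + F*(1 + F)
W(5)*o(U(Y(6, -1)), 205) = (5*(1 + 2*5))*((½)*2*(-1 + 2)) = (5*(1 + 10))*((½)*2*1) = (5*11)*1 = 55*1 = 55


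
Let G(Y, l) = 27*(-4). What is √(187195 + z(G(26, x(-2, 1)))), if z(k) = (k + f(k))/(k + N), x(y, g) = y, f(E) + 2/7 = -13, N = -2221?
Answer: √49754162747002/16303 ≈ 432.66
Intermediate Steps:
f(E) = -93/7 (f(E) = -2/7 - 13 = -93/7)
G(Y, l) = -108
z(k) = (-93/7 + k)/(-2221 + k) (z(k) = (k - 93/7)/(k - 2221) = (-93/7 + k)/(-2221 + k))
√(187195 + z(G(26, x(-2, 1)))) = √(187195 + (-93/7 - 108)/(-2221 - 108)) = √(187195 - 849/7/(-2329)) = √(187195 - 1/2329*(-849/7)) = √(187195 + 849/16303) = √(3051840934/16303) = √49754162747002/16303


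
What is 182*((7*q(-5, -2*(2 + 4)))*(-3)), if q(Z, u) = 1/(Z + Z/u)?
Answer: 45864/55 ≈ 833.89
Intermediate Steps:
182*((7*q(-5, -2*(2 + 4)))*(-3)) = 182*((7*(-2*(2 + 4)/(-5*(1 - 2*(2 + 4)))))*(-3)) = 182*((7*(-2*6*(-1/5)/(1 - 2*6)))*(-3)) = 182*((7*(-12*(-1/5)/(1 - 12)))*(-3)) = 182*((7*(-12*(-1/5)/(-11)))*(-3)) = 182*((7*(-12*(-1/5)*(-1/11)))*(-3)) = 182*((7*(-12/55))*(-3)) = 182*(-84/55*(-3)) = 182*(252/55) = 45864/55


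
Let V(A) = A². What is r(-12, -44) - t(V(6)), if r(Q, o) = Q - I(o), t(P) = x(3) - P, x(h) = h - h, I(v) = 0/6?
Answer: 24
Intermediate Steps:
I(v) = 0 (I(v) = 0*(⅙) = 0)
x(h) = 0
t(P) = -P (t(P) = 0 - P = -P)
r(Q, o) = Q (r(Q, o) = Q - 1*0 = Q + 0 = Q)
r(-12, -44) - t(V(6)) = -12 - (-1)*6² = -12 - (-1)*36 = -12 - 1*(-36) = -12 + 36 = 24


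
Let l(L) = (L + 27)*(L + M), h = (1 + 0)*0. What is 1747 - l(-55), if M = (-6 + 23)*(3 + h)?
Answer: 1635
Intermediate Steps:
h = 0 (h = 1*0 = 0)
M = 51 (M = (-6 + 23)*(3 + 0) = 17*3 = 51)
l(L) = (27 + L)*(51 + L) (l(L) = (L + 27)*(L + 51) = (27 + L)*(51 + L))
1747 - l(-55) = 1747 - (1377 + (-55)**2 + 78*(-55)) = 1747 - (1377 + 3025 - 4290) = 1747 - 1*112 = 1747 - 112 = 1635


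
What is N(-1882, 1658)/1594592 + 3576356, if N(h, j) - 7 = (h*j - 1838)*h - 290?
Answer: 5708704635577/1594592 ≈ 3.5800e+6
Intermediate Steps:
N(h, j) = -283 + h*(-1838 + h*j) (N(h, j) = 7 + ((h*j - 1838)*h - 290) = 7 + ((-1838 + h*j)*h - 290) = 7 + (h*(-1838 + h*j) - 290) = 7 + (-290 + h*(-1838 + h*j)) = -283 + h*(-1838 + h*j))
N(-1882, 1658)/1594592 + 3576356 = (-283 - 1838*(-1882) + 1658*(-1882)**2)/1594592 + 3576356 = (-283 + 3459116 + 1658*3541924)*(1/1594592) + 3576356 = (-283 + 3459116 + 5872509992)*(1/1594592) + 3576356 = 5875968825*(1/1594592) + 3576356 = 5875968825/1594592 + 3576356 = 5708704635577/1594592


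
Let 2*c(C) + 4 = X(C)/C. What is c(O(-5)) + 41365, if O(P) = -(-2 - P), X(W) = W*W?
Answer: 82723/2 ≈ 41362.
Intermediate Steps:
X(W) = W²
O(P) = 2 + P
c(C) = -2 + C/2 (c(C) = -2 + (C²/C)/2 = -2 + C/2)
c(O(-5)) + 41365 = (-2 + (2 - 5)/2) + 41365 = (-2 + (½)*(-3)) + 41365 = (-2 - 3/2) + 41365 = -7/2 + 41365 = 82723/2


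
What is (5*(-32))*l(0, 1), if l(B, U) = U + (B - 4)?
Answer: 480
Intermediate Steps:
l(B, U) = -4 + B + U (l(B, U) = U + (-4 + B) = -4 + B + U)
(5*(-32))*l(0, 1) = (5*(-32))*(-4 + 0 + 1) = -160*(-3) = 480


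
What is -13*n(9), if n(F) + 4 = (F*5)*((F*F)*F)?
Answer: -426413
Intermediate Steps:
n(F) = -4 + 5*F**4 (n(F) = -4 + (F*5)*((F*F)*F) = -4 + (5*F)*(F**2*F) = -4 + (5*F)*F**3 = -4 + 5*F**4)
-13*n(9) = -13*(-4 + 5*9**4) = -13*(-4 + 5*6561) = -13*(-4 + 32805) = -13*32801 = -426413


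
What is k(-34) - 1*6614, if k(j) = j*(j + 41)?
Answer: -6852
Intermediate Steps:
k(j) = j*(41 + j)
k(-34) - 1*6614 = -34*(41 - 34) - 1*6614 = -34*7 - 6614 = -238 - 6614 = -6852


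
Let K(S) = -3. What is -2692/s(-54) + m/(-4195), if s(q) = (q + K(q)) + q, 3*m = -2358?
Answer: 11380186/465645 ≈ 24.440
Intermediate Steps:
m = -786 (m = (⅓)*(-2358) = -786)
s(q) = -3 + 2*q (s(q) = (q - 3) + q = (-3 + q) + q = -3 + 2*q)
-2692/s(-54) + m/(-4195) = -2692/(-3 + 2*(-54)) - 786/(-4195) = -2692/(-3 - 108) - 786*(-1/4195) = -2692/(-111) + 786/4195 = -2692*(-1/111) + 786/4195 = 2692/111 + 786/4195 = 11380186/465645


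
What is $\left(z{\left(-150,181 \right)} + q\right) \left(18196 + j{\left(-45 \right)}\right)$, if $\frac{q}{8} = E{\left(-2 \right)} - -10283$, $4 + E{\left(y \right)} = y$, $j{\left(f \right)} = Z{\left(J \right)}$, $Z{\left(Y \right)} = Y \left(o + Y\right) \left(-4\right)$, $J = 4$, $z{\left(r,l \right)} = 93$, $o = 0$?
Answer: $1492426788$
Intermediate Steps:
$Z{\left(Y \right)} = - 4 Y^{2}$ ($Z{\left(Y \right)} = Y \left(0 + Y\right) \left(-4\right) = Y Y \left(-4\right) = Y \left(- 4 Y\right) = - 4 Y^{2}$)
$j{\left(f \right)} = -64$ ($j{\left(f \right)} = - 4 \cdot 4^{2} = \left(-4\right) 16 = -64$)
$E{\left(y \right)} = -4 + y$
$q = 82216$ ($q = 8 \left(\left(-4 - 2\right) - -10283\right) = 8 \left(-6 + 10283\right) = 8 \cdot 10277 = 82216$)
$\left(z{\left(-150,181 \right)} + q\right) \left(18196 + j{\left(-45 \right)}\right) = \left(93 + 82216\right) \left(18196 - 64\right) = 82309 \cdot 18132 = 1492426788$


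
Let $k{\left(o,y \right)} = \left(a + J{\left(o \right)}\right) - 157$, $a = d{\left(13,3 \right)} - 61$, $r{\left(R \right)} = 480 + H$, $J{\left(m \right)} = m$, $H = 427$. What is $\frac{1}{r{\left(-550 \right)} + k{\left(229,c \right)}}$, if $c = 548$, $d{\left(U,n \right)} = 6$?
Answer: $\frac{1}{924} \approx 0.0010823$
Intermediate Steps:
$r{\left(R \right)} = 907$ ($r{\left(R \right)} = 480 + 427 = 907$)
$a = -55$ ($a = 6 - 61 = -55$)
$k{\left(o,y \right)} = -212 + o$ ($k{\left(o,y \right)} = \left(-55 + o\right) - 157 = -212 + o$)
$\frac{1}{r{\left(-550 \right)} + k{\left(229,c \right)}} = \frac{1}{907 + \left(-212 + 229\right)} = \frac{1}{907 + 17} = \frac{1}{924}$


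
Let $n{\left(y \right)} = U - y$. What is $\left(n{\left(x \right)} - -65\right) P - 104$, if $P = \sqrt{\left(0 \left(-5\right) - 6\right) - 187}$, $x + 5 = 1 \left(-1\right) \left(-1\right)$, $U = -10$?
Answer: $-104 + 59 i \sqrt{193} \approx -104.0 + 819.65 i$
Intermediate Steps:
$x = -4$ ($x = -5 + 1 \left(-1\right) \left(-1\right) = -5 - -1 = -5 + 1 = -4$)
$n{\left(y \right)} = -10 - y$
$P = i \sqrt{193}$ ($P = \sqrt{\left(0 - 6\right) - 187} = \sqrt{-6 - 187} = \sqrt{-193} = i \sqrt{193} \approx 13.892 i$)
$\left(n{\left(x \right)} - -65\right) P - 104 = \left(\left(-10 - -4\right) - -65\right) i \sqrt{193} - 104 = \left(\left(-10 + 4\right) + 65\right) i \sqrt{193} - 104 = \left(-6 + 65\right) i \sqrt{193} - 104 = 59 i \sqrt{193} - 104 = -104 + 59 i \sqrt{193}$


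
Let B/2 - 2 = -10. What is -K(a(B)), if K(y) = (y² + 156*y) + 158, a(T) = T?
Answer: 2082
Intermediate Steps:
B = -16 (B = 4 + 2*(-10) = 4 - 20 = -16)
K(y) = 158 + y² + 156*y
-K(a(B)) = -(158 + (-16)² + 156*(-16)) = -(158 + 256 - 2496) = -1*(-2082) = 2082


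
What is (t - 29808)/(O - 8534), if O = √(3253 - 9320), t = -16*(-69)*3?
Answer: 226116864/72835223 + 26496*I*√6067/72835223 ≈ 3.1045 + 0.028335*I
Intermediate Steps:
t = 3312 (t = 1104*3 = 3312)
O = I*√6067 (O = √(-6067) = I*√6067 ≈ 77.891*I)
(t - 29808)/(O - 8534) = (3312 - 29808)/(I*√6067 - 8534) = -26496/(-8534 + I*√6067)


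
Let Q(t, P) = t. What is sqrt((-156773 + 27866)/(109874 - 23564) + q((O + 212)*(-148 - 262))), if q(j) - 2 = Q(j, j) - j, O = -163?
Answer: sqrt(46578630)/9590 ≈ 0.71166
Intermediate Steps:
q(j) = 2 (q(j) = 2 + (j - j) = 2 + 0 = 2)
sqrt((-156773 + 27866)/(109874 - 23564) + q((O + 212)*(-148 - 262))) = sqrt((-156773 + 27866)/(109874 - 23564) + 2) = sqrt(-128907/86310 + 2) = sqrt(-128907*1/86310 + 2) = sqrt(-14323/9590 + 2) = sqrt(4857/9590) = sqrt(46578630)/9590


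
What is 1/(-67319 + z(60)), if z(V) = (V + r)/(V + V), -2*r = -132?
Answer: -20/1346359 ≈ -1.4855e-5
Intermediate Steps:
r = 66 (r = -½*(-132) = 66)
z(V) = (66 + V)/(2*V) (z(V) = (V + 66)/(V + V) = (66 + V)/((2*V)) = (66 + V)*(1/(2*V)) = (66 + V)/(2*V))
1/(-67319 + z(60)) = 1/(-67319 + (½)*(66 + 60)/60) = 1/(-67319 + (½)*(1/60)*126) = 1/(-67319 + 21/20) = 1/(-1346359/20) = -20/1346359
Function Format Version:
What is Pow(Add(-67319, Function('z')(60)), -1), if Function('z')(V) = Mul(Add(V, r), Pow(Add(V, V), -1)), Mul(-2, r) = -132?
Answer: Rational(-20, 1346359) ≈ -1.4855e-5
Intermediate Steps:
r = 66 (r = Mul(Rational(-1, 2), -132) = 66)
Function('z')(V) = Mul(Rational(1, 2), Pow(V, -1), Add(66, V)) (Function('z')(V) = Mul(Add(V, 66), Pow(Add(V, V), -1)) = Mul(Add(66, V), Pow(Mul(2, V), -1)) = Mul(Add(66, V), Mul(Rational(1, 2), Pow(V, -1))) = Mul(Rational(1, 2), Pow(V, -1), Add(66, V)))
Pow(Add(-67319, Function('z')(60)), -1) = Pow(Add(-67319, Mul(Rational(1, 2), Pow(60, -1), Add(66, 60))), -1) = Pow(Add(-67319, Mul(Rational(1, 2), Rational(1, 60), 126)), -1) = Pow(Add(-67319, Rational(21, 20)), -1) = Pow(Rational(-1346359, 20), -1) = Rational(-20, 1346359)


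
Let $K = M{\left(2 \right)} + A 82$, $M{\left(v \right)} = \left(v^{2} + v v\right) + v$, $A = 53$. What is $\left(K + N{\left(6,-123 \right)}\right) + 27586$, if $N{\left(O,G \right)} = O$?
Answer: $31948$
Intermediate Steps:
$M{\left(v \right)} = v + 2 v^{2}$ ($M{\left(v \right)} = \left(v^{2} + v^{2}\right) + v = 2 v^{2} + v = v + 2 v^{2}$)
$K = 4356$ ($K = 2 \left(1 + 2 \cdot 2\right) + 53 \cdot 82 = 2 \left(1 + 4\right) + 4346 = 2 \cdot 5 + 4346 = 10 + 4346 = 4356$)
$\left(K + N{\left(6,-123 \right)}\right) + 27586 = \left(4356 + 6\right) + 27586 = 4362 + 27586 = 31948$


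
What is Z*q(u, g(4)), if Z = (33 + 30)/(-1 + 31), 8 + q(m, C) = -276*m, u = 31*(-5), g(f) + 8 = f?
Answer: 449106/5 ≈ 89821.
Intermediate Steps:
g(f) = -8 + f
u = -155
q(m, C) = -8 - 276*m
Z = 21/10 (Z = 63/30 = 63*(1/30) = 21/10 ≈ 2.1000)
Z*q(u, g(4)) = 21*(-8 - 276*(-155))/10 = 21*(-8 + 42780)/10 = (21/10)*42772 = 449106/5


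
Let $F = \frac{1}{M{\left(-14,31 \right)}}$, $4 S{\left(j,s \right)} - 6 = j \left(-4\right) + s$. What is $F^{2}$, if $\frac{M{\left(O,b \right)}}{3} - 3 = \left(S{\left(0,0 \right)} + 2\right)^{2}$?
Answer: $\frac{16}{33489} \approx 0.00047777$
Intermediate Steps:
$S{\left(j,s \right)} = \frac{3}{2} - j + \frac{s}{4}$ ($S{\left(j,s \right)} = \frac{3}{2} + \frac{j \left(-4\right) + s}{4} = \frac{3}{2} + \frac{- 4 j + s}{4} = \frac{3}{2} + \frac{s - 4 j}{4} = \frac{3}{2} - \left(j - \frac{s}{4}\right) = \frac{3}{2} - j + \frac{s}{4}$)
$M{\left(O,b \right)} = \frac{183}{4}$ ($M{\left(O,b \right)} = 9 + 3 \left(\left(\frac{3}{2} - 0 + \frac{1}{4} \cdot 0\right) + 2\right)^{2} = 9 + 3 \left(\left(\frac{3}{2} + 0 + 0\right) + 2\right)^{2} = 9 + 3 \left(\frac{3}{2} + 2\right)^{2} = 9 + 3 \left(\frac{7}{2}\right)^{2} = 9 + 3 \cdot \frac{49}{4} = 9 + \frac{147}{4} = \frac{183}{4}$)
$F = \frac{4}{183}$ ($F = \frac{1}{\frac{183}{4}} = \frac{4}{183} \approx 0.021858$)
$F^{2} = \left(\frac{4}{183}\right)^{2} = \frac{16}{33489}$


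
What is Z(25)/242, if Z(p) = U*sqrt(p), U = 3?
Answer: 15/242 ≈ 0.061983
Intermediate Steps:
Z(p) = 3*sqrt(p)
Z(25)/242 = (3*sqrt(25))/242 = (3*5)*(1/242) = 15*(1/242) = 15/242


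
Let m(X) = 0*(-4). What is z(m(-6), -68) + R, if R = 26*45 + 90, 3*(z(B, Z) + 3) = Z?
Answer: 3703/3 ≈ 1234.3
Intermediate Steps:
m(X) = 0
z(B, Z) = -3 + Z/3
R = 1260 (R = 1170 + 90 = 1260)
z(m(-6), -68) + R = (-3 + (⅓)*(-68)) + 1260 = (-3 - 68/3) + 1260 = -77/3 + 1260 = 3703/3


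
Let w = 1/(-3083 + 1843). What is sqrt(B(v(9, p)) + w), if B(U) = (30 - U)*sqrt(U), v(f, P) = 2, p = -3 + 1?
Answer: sqrt(-310 + 10763200*sqrt(2))/620 ≈ 6.2926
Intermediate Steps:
p = -2
B(U) = sqrt(U)*(30 - U)
w = -1/1240 (w = 1/(-1240) = -1/1240 ≈ -0.00080645)
sqrt(B(v(9, p)) + w) = sqrt(sqrt(2)*(30 - 1*2) - 1/1240) = sqrt(sqrt(2)*(30 - 2) - 1/1240) = sqrt(sqrt(2)*28 - 1/1240) = sqrt(28*sqrt(2) - 1/1240) = sqrt(-1/1240 + 28*sqrt(2))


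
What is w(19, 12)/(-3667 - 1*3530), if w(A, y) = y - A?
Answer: 7/7197 ≈ 0.00097263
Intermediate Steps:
w(19, 12)/(-3667 - 1*3530) = (12 - 1*19)/(-3667 - 1*3530) = (12 - 19)/(-3667 - 3530) = -7/(-7197) = -7*(-1/7197) = 7/7197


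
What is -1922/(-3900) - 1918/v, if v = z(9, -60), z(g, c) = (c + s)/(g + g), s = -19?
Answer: 67397719/154050 ≈ 437.51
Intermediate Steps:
z(g, c) = (-19 + c)/(2*g) (z(g, c) = (c - 19)/(g + g) = (-19 + c)/((2*g)) = (-19 + c)*(1/(2*g)) = (-19 + c)/(2*g))
v = -79/18 (v = (½)*(-19 - 60)/9 = (½)*(⅑)*(-79) = -79/18 ≈ -4.3889)
-1922/(-3900) - 1918/v = -1922/(-3900) - 1918/(-79/18) = -1922*(-1/3900) - 1918*(-18/79) = 961/1950 + 34524/79 = 67397719/154050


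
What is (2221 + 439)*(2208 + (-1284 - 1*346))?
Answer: 1537480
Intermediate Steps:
(2221 + 439)*(2208 + (-1284 - 1*346)) = 2660*(2208 + (-1284 - 346)) = 2660*(2208 - 1630) = 2660*578 = 1537480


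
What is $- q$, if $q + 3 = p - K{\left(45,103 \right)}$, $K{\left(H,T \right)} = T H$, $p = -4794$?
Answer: $9432$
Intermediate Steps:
$K{\left(H,T \right)} = H T$
$q = -9432$ ($q = -3 - \left(4794 + 45 \cdot 103\right) = -3 - 9429 = -9432$)
$- q = \left(-1\right) \left(-9432\right) = 9432$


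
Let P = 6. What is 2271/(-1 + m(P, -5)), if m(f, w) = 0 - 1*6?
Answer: -2271/7 ≈ -324.43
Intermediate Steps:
m(f, w) = -6 (m(f, w) = 0 - 6 = -6)
2271/(-1 + m(P, -5)) = 2271/(-1 - 6) = 2271/(-7) = 2271*(-⅐) = -2271/7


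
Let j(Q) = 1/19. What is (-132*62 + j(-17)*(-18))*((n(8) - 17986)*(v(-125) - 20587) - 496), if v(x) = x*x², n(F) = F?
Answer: -5518164509633760/19 ≈ -2.9043e+14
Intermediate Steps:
j(Q) = 1/19
v(x) = x³
(-132*62 + j(-17)*(-18))*((n(8) - 17986)*(v(-125) - 20587) - 496) = (-132*62 + (1/19)*(-18))*((8 - 17986)*((-125)³ - 20587) - 496) = (-8184 - 18/19)*(-17978*(-1953125 - 20587) - 496) = -155514*(-17978*(-1973712) - 496)/19 = -155514*(35483394336 - 496)/19 = -155514/19*35483393840 = -5518164509633760/19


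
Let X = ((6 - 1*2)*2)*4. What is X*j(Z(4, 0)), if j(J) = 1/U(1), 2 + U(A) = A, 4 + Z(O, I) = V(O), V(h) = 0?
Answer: -32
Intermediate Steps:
Z(O, I) = -4 (Z(O, I) = -4 + 0 = -4)
U(A) = -2 + A
X = 32 (X = ((6 - 2)*2)*4 = (4*2)*4 = 8*4 = 32)
j(J) = -1 (j(J) = 1/(-2 + 1) = 1/(-1) = -1)
X*j(Z(4, 0)) = 32*(-1) = -32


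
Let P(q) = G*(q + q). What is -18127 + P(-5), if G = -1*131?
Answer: -16817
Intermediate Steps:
G = -131
P(q) = -262*q (P(q) = -131*(q + q) = -262*q)
-18127 + P(-5) = -18127 - 262*(-5) = -18127 + 1310 = -16817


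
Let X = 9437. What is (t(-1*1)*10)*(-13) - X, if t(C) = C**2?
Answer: -9567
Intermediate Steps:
(t(-1*1)*10)*(-13) - X = ((-1*1)**2*10)*(-13) - 1*9437 = ((-1)**2*10)*(-13) - 9437 = (1*10)*(-13) - 9437 = 10*(-13) - 9437 = -130 - 9437 = -9567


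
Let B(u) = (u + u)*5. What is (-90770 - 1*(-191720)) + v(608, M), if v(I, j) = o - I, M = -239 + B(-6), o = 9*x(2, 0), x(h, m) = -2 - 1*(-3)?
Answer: 100351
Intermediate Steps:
x(h, m) = 1 (x(h, m) = -2 + 3 = 1)
o = 9 (o = 9*1 = 9)
B(u) = 10*u (B(u) = (2*u)*5 = 10*u)
M = -299 (M = -239 + 10*(-6) = -239 - 60 = -299)
v(I, j) = 9 - I
(-90770 - 1*(-191720)) + v(608, M) = (-90770 - 1*(-191720)) + (9 - 1*608) = (-90770 + 191720) + (9 - 608) = 100950 - 599 = 100351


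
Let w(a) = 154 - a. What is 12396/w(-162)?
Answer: 3099/79 ≈ 39.228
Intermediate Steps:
12396/w(-162) = 12396/(154 - 1*(-162)) = 12396/(154 + 162) = 12396/316 = 12396*(1/316) = 3099/79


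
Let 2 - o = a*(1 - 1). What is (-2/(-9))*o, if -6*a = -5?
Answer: 4/9 ≈ 0.44444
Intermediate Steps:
a = 5/6 (a = -1/6*(-5) = 5/6 ≈ 0.83333)
o = 2 (o = 2 - 5*(1 - 1)/6 = 2 - 5*0/6 = 2 - 1*0 = 2 + 0 = 2)
(-2/(-9))*o = -2/(-9)*2 = -2*(-1/9)*2 = (2/9)*2 = 4/9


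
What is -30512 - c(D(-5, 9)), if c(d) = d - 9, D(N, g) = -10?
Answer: -30493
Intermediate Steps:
c(d) = -9 + d
-30512 - c(D(-5, 9)) = -30512 - (-9 - 10) = -30512 - 1*(-19) = -30512 + 19 = -30493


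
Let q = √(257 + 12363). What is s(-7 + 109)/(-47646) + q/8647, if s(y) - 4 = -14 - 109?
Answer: 119/47646 + 2*√3155/8647 ≈ 0.015489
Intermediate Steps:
s(y) = -119 (s(y) = 4 + (-14 - 109) = 4 - 123 = -119)
q = 2*√3155 (q = √12620 = 2*√3155 ≈ 112.34)
s(-7 + 109)/(-47646) + q/8647 = -119/(-47646) + (2*√3155)/8647 = -119*(-1/47646) + (2*√3155)*(1/8647) = 119/47646 + 2*√3155/8647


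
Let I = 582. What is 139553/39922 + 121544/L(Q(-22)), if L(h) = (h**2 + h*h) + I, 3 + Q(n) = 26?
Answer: 635143311/8184010 ≈ 77.608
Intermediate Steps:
Q(n) = 23 (Q(n) = -3 + 26 = 23)
L(h) = 582 + 2*h**2 (L(h) = (h**2 + h*h) + 582 = (h**2 + h**2) + 582 = 2*h**2 + 582 = 582 + 2*h**2)
139553/39922 + 121544/L(Q(-22)) = 139553/39922 + 121544/(582 + 2*23**2) = 139553*(1/39922) + 121544/(582 + 2*529) = 139553/39922 + 121544/(582 + 1058) = 139553/39922 + 121544/1640 = 139553/39922 + 121544*(1/1640) = 139553/39922 + 15193/205 = 635143311/8184010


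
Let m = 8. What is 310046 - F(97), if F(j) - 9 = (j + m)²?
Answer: 299012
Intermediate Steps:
F(j) = 9 + (8 + j)² (F(j) = 9 + (j + 8)² = 9 + (8 + j)²)
310046 - F(97) = 310046 - (9 + (8 + 97)²) = 310046 - (9 + 105²) = 310046 - (9 + 11025) = 310046 - 1*11034 = 310046 - 11034 = 299012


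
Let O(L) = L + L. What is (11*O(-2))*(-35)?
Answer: 1540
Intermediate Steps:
O(L) = 2*L
(11*O(-2))*(-35) = (11*(2*(-2)))*(-35) = (11*(-4))*(-35) = -44*(-35) = 1540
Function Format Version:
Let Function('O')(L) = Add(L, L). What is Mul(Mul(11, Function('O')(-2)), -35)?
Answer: 1540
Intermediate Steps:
Function('O')(L) = Mul(2, L)
Mul(Mul(11, Function('O')(-2)), -35) = Mul(Mul(11, Mul(2, -2)), -35) = Mul(Mul(11, -4), -35) = Mul(-44, -35) = 1540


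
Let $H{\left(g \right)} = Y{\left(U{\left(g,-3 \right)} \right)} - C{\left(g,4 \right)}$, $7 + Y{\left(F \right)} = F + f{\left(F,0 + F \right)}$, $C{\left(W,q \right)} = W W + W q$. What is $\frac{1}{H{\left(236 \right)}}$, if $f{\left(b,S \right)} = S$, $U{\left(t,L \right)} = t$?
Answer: $- \frac{1}{56175} \approx -1.7802 \cdot 10^{-5}$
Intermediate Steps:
$C{\left(W,q \right)} = W^{2} + W q$
$Y{\left(F \right)} = -7 + 2 F$ ($Y{\left(F \right)} = -7 + \left(F + \left(0 + F\right)\right) = -7 + \left(F + F\right) = -7 + 2 F$)
$H{\left(g \right)} = -7 + 2 g - g \left(4 + g\right)$ ($H{\left(g \right)} = \left(-7 + 2 g\right) - g \left(g + 4\right) = \left(-7 + 2 g\right) - g \left(4 + g\right) = -7 + 2 g - g \left(4 + g\right)$)
$\frac{1}{H{\left(236 \right)}} = \frac{1}{-7 + 2 \cdot 236 - 236 \left(4 + 236\right)} = \frac{1}{-7 + 472 - 236 \cdot 240} = \frac{1}{-7 + 472 - 56640} = \frac{1}{-56175} = - \frac{1}{56175}$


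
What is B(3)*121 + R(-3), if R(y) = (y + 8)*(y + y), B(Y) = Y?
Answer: 333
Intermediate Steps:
R(y) = 2*y*(8 + y) (R(y) = (8 + y)*(2*y) = 2*y*(8 + y))
B(3)*121 + R(-3) = 3*121 + 2*(-3)*(8 - 3) = 363 + 2*(-3)*5 = 363 - 30 = 333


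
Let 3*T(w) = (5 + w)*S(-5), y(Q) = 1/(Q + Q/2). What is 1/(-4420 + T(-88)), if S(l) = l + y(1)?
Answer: -9/38701 ≈ -0.00023255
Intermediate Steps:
y(Q) = 2/(3*Q) (y(Q) = 1/(Q + Q*(½)) = 1/(Q + Q/2) = 1/(3*Q/2) = 2/(3*Q))
S(l) = ⅔ + l (S(l) = l + (⅔)/1 = l + (⅔)*1 = l + ⅔ = ⅔ + l)
T(w) = -65/9 - 13*w/9 (T(w) = ((5 + w)*(⅔ - 5))/3 = ((5 + w)*(-13/3))/3 = (-65/3 - 13*w/3)/3 = -65/9 - 13*w/9)
1/(-4420 + T(-88)) = 1/(-4420 + (-65/9 - 13/9*(-88))) = 1/(-4420 + (-65/9 + 1144/9)) = 1/(-4420 + 1079/9) = 1/(-38701/9) = -9/38701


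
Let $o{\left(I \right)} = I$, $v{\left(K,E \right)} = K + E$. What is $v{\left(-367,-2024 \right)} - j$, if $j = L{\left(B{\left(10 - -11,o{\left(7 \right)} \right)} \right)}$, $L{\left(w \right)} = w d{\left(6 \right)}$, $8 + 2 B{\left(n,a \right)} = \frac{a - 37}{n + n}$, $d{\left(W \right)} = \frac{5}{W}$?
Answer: $- \frac{200539}{84} \approx -2387.4$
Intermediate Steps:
$v{\left(K,E \right)} = E + K$
$B{\left(n,a \right)} = -4 + \frac{-37 + a}{4 n}$ ($B{\left(n,a \right)} = -4 + \frac{\left(a - 37\right) \frac{1}{n + n}}{2} = -4 + \frac{\left(-37 + a\right) \frac{1}{2 n}}{2} = -4 + \frac{\frac{1}{2} \frac{1}{n} \left(-37 + a\right)}{2} = -4 + \frac{-37 + a}{4 n}$)
$L{\left(w \right)} = \frac{5 w}{6}$ ($L{\left(w \right)} = w \frac{5}{6} = \frac{5 w}{6}$)
$j = - \frac{305}{84}$ ($j = \frac{5 \frac{-37 + 7 - 16 \left(10 - -11\right)}{4 \left(10 - -11\right)}}{6} = \frac{5 \frac{-37 + 7 - 16 \left(10 + 11\right)}{4 \left(10 + 11\right)}}{6} = \frac{5 \frac{-37 + 7 - 336}{4 \cdot 21}}{6} = \frac{5 \cdot \frac{1}{4} \cdot \frac{1}{21} \left(-37 + 7 - 336\right)}{6} = \frac{5 \cdot \frac{1}{4} \cdot \frac{1}{21} \left(-366\right)}{6} = \frac{5}{6} \left(- \frac{61}{14}\right) = - \frac{305}{84} \approx -3.631$)
$v{\left(-367,-2024 \right)} - j = \left(-2024 - 367\right) - - \frac{305}{84} = -2391 + \frac{305}{84} = - \frac{200539}{84}$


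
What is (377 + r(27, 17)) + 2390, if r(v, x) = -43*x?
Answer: 2036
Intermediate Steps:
(377 + r(27, 17)) + 2390 = (377 - 43*17) + 2390 = (377 - 731) + 2390 = -354 + 2390 = 2036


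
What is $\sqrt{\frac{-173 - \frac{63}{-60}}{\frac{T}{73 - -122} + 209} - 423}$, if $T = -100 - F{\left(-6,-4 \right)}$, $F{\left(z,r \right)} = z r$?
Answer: $\frac{i \sqrt{2798735318763}}{81262} \approx 20.587 i$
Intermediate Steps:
$F{\left(z,r \right)} = r z$
$T = -124$ ($T = -100 - \left(-4\right) \left(-6\right) = -100 - 24 = -124$)
$\sqrt{\frac{-173 - \frac{63}{-60}}{\frac{T}{73 - -122} + 209} - 423} = \sqrt{\frac{-173 - \frac{63}{-60}}{- \frac{124}{73 - -122} + 209} - 423} = \sqrt{\frac{-173 - - \frac{21}{20}}{- \frac{124}{73 + 122} + 209} - 423} = \sqrt{\frac{-173 + \frac{21}{20}}{- \frac{124}{195} + 209} - 423} = \sqrt{- \frac{3439}{20 \left(\left(-124\right) \frac{1}{195} + 209\right)} - 423} = \sqrt{- \frac{3439}{20 \left(- \frac{124}{195} + 209\right)} - 423} = \sqrt{- \frac{3439}{20 \cdot \frac{40631}{195}} - 423} = \sqrt{\left(- \frac{3439}{20}\right) \frac{195}{40631} - 423} = \sqrt{- \frac{134121}{162524} - 423} = \sqrt{- \frac{68881773}{162524}} = \frac{i \sqrt{2798735318763}}{81262}$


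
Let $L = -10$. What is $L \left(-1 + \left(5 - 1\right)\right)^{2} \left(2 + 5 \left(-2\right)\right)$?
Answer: $720$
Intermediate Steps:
$L \left(-1 + \left(5 - 1\right)\right)^{2} \left(2 + 5 \left(-2\right)\right) = - 10 \left(-1 + \left(5 - 1\right)\right)^{2} \left(2 + 5 \left(-2\right)\right) = - 10 \left(-1 + \left(5 - 1\right)\right)^{2} \left(2 - 10\right) = - 10 \left(-1 + 4\right)^{2} \left(-8\right) = - 10 \cdot 3^{2} \left(-8\right) = \left(-10\right) 9 \left(-8\right) = \left(-90\right) \left(-8\right) = 720$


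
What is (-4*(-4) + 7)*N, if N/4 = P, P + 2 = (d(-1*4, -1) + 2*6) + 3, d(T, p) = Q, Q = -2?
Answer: 1012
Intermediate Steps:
d(T, p) = -2
P = 11 (P = -2 + ((-2 + 2*6) + 3) = -2 + ((-2 + 12) + 3) = -2 + (10 + 3) = -2 + 13 = 11)
N = 44 (N = 4*11 = 44)
(-4*(-4) + 7)*N = (-4*(-4) + 7)*44 = (16 + 7)*44 = 23*44 = 1012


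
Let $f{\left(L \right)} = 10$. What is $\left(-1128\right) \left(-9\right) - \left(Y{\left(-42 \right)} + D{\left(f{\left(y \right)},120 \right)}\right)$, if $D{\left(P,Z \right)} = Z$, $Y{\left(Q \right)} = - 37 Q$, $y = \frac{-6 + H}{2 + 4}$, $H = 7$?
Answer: $8478$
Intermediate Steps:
$y = \frac{1}{6}$ ($y = \frac{-6 + 7}{2 + 4} = 1 \cdot \frac{1}{6} = \frac{1}{6} \approx 0.16667$)
$\left(-1128\right) \left(-9\right) - \left(Y{\left(-42 \right)} + D{\left(f{\left(y \right)},120 \right)}\right) = \left(-1128\right) \left(-9\right) - \left(\left(-37\right) \left(-42\right) + 120\right) = 10152 - \left(1554 + 120\right) = 10152 - 1674 = 8478$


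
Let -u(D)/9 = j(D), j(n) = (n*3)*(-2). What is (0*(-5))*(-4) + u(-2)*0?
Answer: 0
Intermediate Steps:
j(n) = -6*n (j(n) = (3*n)*(-2) = -6*n)
u(D) = 54*D (u(D) = -(-54)*D = 54*D)
(0*(-5))*(-4) + u(-2)*0 = (0*(-5))*(-4) + (54*(-2))*0 = 0*(-4) - 108*0 = 0 + 0 = 0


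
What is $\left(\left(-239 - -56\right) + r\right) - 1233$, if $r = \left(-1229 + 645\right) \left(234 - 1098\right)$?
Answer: $503160$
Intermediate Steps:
$r = 504576$ ($r = \left(-584\right) \left(-864\right) = 504576$)
$\left(\left(-239 - -56\right) + r\right) - 1233 = \left(\left(-239 - -56\right) + 504576\right) - 1233 = \left(\left(-239 + 56\right) + 504576\right) - 1233 = \left(-183 + 504576\right) - 1233 = 504393 - 1233 = 503160$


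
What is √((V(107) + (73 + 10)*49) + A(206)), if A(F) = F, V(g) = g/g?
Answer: √4274 ≈ 65.376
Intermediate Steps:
V(g) = 1
√((V(107) + (73 + 10)*49) + A(206)) = √((1 + (73 + 10)*49) + 206) = √((1 + 83*49) + 206) = √((1 + 4067) + 206) = √(4068 + 206) = √4274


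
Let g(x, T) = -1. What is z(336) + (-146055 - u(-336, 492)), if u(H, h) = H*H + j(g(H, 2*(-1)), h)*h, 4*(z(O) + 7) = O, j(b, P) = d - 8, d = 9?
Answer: -259366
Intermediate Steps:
j(b, P) = 1 (j(b, P) = 9 - 8 = 1)
z(O) = -7 + O/4
u(H, h) = h + H² (u(H, h) = H*H + 1*h = H² + h = h + H²)
z(336) + (-146055 - u(-336, 492)) = (-7 + (¼)*336) + (-146055 - (492 + (-336)²)) = (-7 + 84) + (-146055 - (492 + 112896)) = 77 + (-146055 - 1*113388) = 77 + (-146055 - 113388) = 77 - 259443 = -259366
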